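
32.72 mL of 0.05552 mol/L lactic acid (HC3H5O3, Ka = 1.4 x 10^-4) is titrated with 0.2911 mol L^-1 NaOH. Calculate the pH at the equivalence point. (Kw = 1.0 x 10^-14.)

n(HC3H5O3) = 0.05552 x 0.03272 = 0.001817 mol; V(NaOH) at equivalence = 0.001817/0.2911 = 0.006241 L.
At equivalence all the acid is converted to C3H5O3-; total volume = 0.03272 + 0.006241 = 0.03896 L, so [C3H5O3-] = 0.001817/0.03896 = 0.04663 M.
Kb = Kw/Ka = 1.0e-14 / 1.4 x 10^-4 = 7.14e-11.
[OH^-] = sqrt(Kb x [C3H5O3-]) = sqrt(7.14e-11 x 0.04663) = 1.82e-6 M.
pOH = 5.74, so pH = 14.00 - 5.74 = 8.26.

8.26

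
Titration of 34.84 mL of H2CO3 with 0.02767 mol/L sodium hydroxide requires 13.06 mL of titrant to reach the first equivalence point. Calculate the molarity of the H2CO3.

0.0104 M

n(NaOH) = 0.02767 x 0.01306 = 0.0003614 mol.
At the first equivalence point, 1 mol OH^- react per mol H2CO3, so n(H2CO3) = 0.0003614 / 1 = 0.0003614 mol.
[H2CO3] = 0.0003614 / 0.03484 L = 0.0104 M.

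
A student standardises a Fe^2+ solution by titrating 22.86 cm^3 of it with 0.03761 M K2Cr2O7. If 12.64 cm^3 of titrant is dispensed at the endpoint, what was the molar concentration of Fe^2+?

0.125 M

n(K2Cr2O7) = 0.03761 x 0.01264 = 0.0004754 mol.
From the balanced equation, 1 mol K2Cr2O7 reacts with 6 mol Fe^2+, so n(Fe^2+) = 0.0004754 x 6/1 = 0.002852 mol.
[Fe^2+] = 0.002852 / 0.02286 L = 0.125 M.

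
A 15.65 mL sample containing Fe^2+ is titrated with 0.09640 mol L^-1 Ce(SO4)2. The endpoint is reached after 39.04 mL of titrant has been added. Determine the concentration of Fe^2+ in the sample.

n(Ce(SO4)2) = 0.09640 x 0.03904 = 0.003763 mol.
From the balanced equation, 1 mol Ce(SO4)2 reacts with 1 mol Fe^2+, so n(Fe^2+) = 0.003763 x 1/1 = 0.003763 mol.
[Fe^2+] = 0.003763 / 0.01565 L = 0.240 M.

0.240 M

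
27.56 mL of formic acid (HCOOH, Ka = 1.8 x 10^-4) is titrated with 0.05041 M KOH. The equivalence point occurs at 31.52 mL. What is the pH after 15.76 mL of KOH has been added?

3.74

15.76 mL is exactly half the equivalence volume (31.52/2), i.e. the half-equivalence point.
There, n(HA) = n(A^-), so pH = pKa = -log(1.8 x 10^-4) = 3.74.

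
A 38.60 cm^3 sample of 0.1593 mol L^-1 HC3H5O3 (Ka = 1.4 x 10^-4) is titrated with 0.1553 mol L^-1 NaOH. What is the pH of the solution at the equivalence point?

n(HC3H5O3) = 0.1593 x 0.03860 = 0.006149 mol; V(NaOH) at equivalence = 0.006149/0.1553 = 0.03959 L.
At equivalence all the acid is converted to C3H5O3-; total volume = 0.03860 + 0.03959 = 0.07819 L, so [C3H5O3-] = 0.006149/0.07819 = 0.07864 M.
Kb = Kw/Ka = 1.0e-14 / 1.4 x 10^-4 = 7.14e-11.
[OH^-] = sqrt(Kb x [C3H5O3-]) = sqrt(7.14e-11 x 0.07864) = 2.37e-6 M.
pOH = 5.63, so pH = 14.00 - 5.63 = 8.37.

8.37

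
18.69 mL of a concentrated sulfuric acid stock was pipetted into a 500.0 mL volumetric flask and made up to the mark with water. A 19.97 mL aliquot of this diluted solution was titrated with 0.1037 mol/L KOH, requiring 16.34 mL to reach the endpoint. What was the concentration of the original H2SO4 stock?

n(KOH) = 0.1037 x 0.01634 = 0.001694 mol.
n(H2SO4) in the aliquot = 0.001694 x 1/2 = 0.0008472 mol.
[diluted H2SO4] = 0.0008472 / 0.01997 = 0.04243 M.
Dilution factor = 500.0/18.69 = 26.75, so [stock] = 0.04243 x 26.75 = 1.13 M.

1.13 M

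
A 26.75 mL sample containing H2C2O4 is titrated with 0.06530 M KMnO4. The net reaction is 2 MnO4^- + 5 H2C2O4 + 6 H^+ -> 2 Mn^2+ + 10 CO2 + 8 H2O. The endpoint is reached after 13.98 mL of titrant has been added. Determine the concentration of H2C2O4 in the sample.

n(KMnO4) = 0.06530 x 0.01398 = 0.0009129 mol.
From the balanced equation, 2 mol KMnO4 reacts with 5 mol H2C2O4, so n(H2C2O4) = 0.0009129 x 5/2 = 0.002282 mol.
[H2C2O4] = 0.002282 / 0.02675 L = 0.0853 M.

0.0853 M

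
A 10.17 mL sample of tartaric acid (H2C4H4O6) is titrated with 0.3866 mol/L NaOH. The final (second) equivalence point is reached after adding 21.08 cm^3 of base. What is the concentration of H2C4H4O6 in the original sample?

n(NaOH) = 0.3866 x 0.02108 = 0.008150 mol.
At the final (second) equivalence point, 2 mol OH^- react per mol H2C4H4O6, so n(H2C4H4O6) = 0.008150 / 2 = 0.004075 mol.
[H2C4H4O6] = 0.004075 / 0.01017 L = 0.401 M.

0.401 M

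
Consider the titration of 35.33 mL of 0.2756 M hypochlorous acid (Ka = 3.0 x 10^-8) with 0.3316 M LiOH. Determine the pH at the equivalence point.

n(HClO) = 0.2756 x 0.03533 = 0.009737 mol; V(LiOH) at equivalence = 0.009737/0.3316 = 0.02936 L.
At equivalence all the acid is converted to ClO-; total volume = 0.03533 + 0.02936 = 0.06469 L, so [ClO-] = 0.009737/0.06469 = 0.1505 M.
Kb = Kw/Ka = 1.0e-14 / 3.0 x 10^-8 = 3.33e-7.
[OH^-] = sqrt(Kb x [ClO-]) = sqrt(3.33e-7 x 0.1505) = 0.000224 M.
pOH = 3.65, so pH = 14.00 - 3.65 = 10.35.

10.35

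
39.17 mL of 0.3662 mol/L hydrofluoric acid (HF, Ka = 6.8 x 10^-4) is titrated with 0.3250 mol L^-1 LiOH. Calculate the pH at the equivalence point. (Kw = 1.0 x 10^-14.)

n(HF) = 0.3662 x 0.03917 = 0.01434 mol; V(LiOH) at equivalence = 0.01434/0.3250 = 0.04414 L.
At equivalence all the acid is converted to F-; total volume = 0.03917 + 0.04414 = 0.08331 L, so [F-] = 0.01434/0.08331 = 0.1722 M.
Kb = Kw/Ka = 1.0e-14 / 6.8 x 10^-4 = 1.47e-11.
[OH^-] = sqrt(Kb x [F-]) = sqrt(1.47e-11 x 0.1722) = 1.59e-6 M.
pOH = 5.80, so pH = 14.00 - 5.80 = 8.20.

8.20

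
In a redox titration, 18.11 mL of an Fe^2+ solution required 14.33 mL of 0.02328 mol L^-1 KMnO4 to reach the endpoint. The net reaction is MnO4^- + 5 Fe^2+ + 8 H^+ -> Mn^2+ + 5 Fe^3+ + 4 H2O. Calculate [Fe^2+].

0.0921 M

n(KMnO4) = 0.02328 x 0.01433 = 0.0003336 mol.
From the balanced equation, 1 mol KMnO4 reacts with 5 mol Fe^2+, so n(Fe^2+) = 0.0003336 x 5/1 = 0.001668 mol.
[Fe^2+] = 0.001668 / 0.01811 L = 0.0921 M.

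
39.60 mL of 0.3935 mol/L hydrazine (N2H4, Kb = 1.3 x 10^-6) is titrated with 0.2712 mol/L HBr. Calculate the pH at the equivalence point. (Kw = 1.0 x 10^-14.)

n(N2H4) = 0.3935 x 0.03960 = 0.01558 mol; V(HBr) at equivalence = 0.01558/0.2712 = 0.05746 L.
At equivalence the base is fully converted to N2H5+; total volume = 0.09706 L, so [N2H5+] = 0.01558/0.09706 = 0.1605 M.
Ka(N2H5+) = Kw/Kb = 1.0e-14 / 1.3 x 10^-6 = 7.69e-9.
[H^+] = sqrt(Ka x [N2H5+]) = sqrt(7.69e-9 x 0.1605) = 3.51e-5 M.
pH = -log(3.51e-5) = 4.45.

4.45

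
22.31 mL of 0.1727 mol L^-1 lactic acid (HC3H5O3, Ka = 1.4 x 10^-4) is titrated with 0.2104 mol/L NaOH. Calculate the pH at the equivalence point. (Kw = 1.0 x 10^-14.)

n(HC3H5O3) = 0.1727 x 0.02231 = 0.003853 mol; V(NaOH) at equivalence = 0.003853/0.2104 = 0.01831 L.
At equivalence all the acid is converted to C3H5O3-; total volume = 0.02231 + 0.01831 = 0.04062 L, so [C3H5O3-] = 0.003853/0.04062 = 0.09485 M.
Kb = Kw/Ka = 1.0e-14 / 1.4 x 10^-4 = 7.14e-11.
[OH^-] = sqrt(Kb x [C3H5O3-]) = sqrt(7.14e-11 x 0.09485) = 2.60e-6 M.
pOH = 5.58, so pH = 14.00 - 5.58 = 8.42.

8.42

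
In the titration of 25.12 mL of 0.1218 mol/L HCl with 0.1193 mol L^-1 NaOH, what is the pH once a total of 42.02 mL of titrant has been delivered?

n(acid) = 0.1218 x 0.02512 = 0.003060 mol; n(NaOH) added = 0.1193 x 0.04202 = 0.005013 mol.
Base is in excess by 0.005013 - 0.003060 = 0.001953 mol in a total volume of 0.06714 L.
[OH^-] = 0.001953/0.06714 = 0.02909 M, so pOH = 1.54 and pH = 14.00 - 1.54 = 12.46.

12.46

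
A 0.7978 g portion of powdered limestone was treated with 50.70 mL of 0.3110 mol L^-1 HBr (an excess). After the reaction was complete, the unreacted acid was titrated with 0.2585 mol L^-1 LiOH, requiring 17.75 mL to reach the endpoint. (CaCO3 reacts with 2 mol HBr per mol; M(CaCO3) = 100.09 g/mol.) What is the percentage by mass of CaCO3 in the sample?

70.1%

Total n(HBr) added = 0.3110 x 0.05070 = 0.01577 mol.
n(LiOH) used = 0.2585 x 0.01775 = 0.004588 mol, which equals the excess n(HBr).
So n(HBr) consumed by the sample = 0.01577 - 0.004588 = 0.01118 mol.
n(CaCO3) = 0.01118 / 2 = 0.005590 mol.
mass CaCO3 = 0.005590 x 100.09 = 0.5595 g, so %CaCO3 = 0.5595/0.7978 x 100 = 70.1%.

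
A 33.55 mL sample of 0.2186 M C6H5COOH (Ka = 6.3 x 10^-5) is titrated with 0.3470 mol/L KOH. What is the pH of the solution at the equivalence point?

n(C6H5COOH) = 0.2186 x 0.03355 = 0.007334 mol; V(KOH) at equivalence = 0.007334/0.3470 = 0.02114 L.
At equivalence all the acid is converted to C6H5COO-; total volume = 0.03355 + 0.02114 = 0.05469 L, so [C6H5COO-] = 0.007334/0.05469 = 0.1341 M.
Kb = Kw/Ka = 1.0e-14 / 6.3 x 10^-5 = 1.59e-10.
[OH^-] = sqrt(Kb x [C6H5COO-]) = sqrt(1.59e-10 x 0.1341) = 4.61e-6 M.
pOH = 5.34, so pH = 14.00 - 5.34 = 8.66.

8.66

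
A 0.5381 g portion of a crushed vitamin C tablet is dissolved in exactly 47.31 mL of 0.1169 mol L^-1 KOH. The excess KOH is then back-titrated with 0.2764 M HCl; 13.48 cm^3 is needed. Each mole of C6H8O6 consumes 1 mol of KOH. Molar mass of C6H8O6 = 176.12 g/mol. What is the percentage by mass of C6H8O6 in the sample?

Total n(KOH) added = 0.1169 x 0.04731 = 0.005531 mol.
n(HCl) used = 0.2764 x 0.01348 = 0.003726 mol, which equals the excess n(KOH).
So n(KOH) consumed by the sample = 0.005531 - 0.003726 = 0.001805 mol.
n(C6H8O6) = 0.001805 / 1 = 0.001805 mol.
mass C6H8O6 = 0.001805 x 176.12 = 0.3178 g, so %C6H8O6 = 0.3178/0.5381 x 100 = 59.1%.

59.1%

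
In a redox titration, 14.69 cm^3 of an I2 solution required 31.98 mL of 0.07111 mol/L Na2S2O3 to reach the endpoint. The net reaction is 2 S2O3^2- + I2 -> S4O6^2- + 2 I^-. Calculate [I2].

0.0774 M

n(Na2S2O3) = 0.07111 x 0.03198 = 0.002274 mol.
From the balanced equation, 2 mol Na2S2O3 reacts with 1 mol I2, so n(I2) = 0.002274 x 1/2 = 0.001137 mol.
[I2] = 0.001137 / 0.01469 L = 0.0774 M.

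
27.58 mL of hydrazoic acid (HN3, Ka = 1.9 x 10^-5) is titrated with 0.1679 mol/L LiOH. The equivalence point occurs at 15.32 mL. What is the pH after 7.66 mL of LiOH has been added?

4.72

7.66 mL is exactly half the equivalence volume (15.32/2), i.e. the half-equivalence point.
There, n(HA) = n(A^-), so pH = pKa = -log(1.9 x 10^-5) = 4.72.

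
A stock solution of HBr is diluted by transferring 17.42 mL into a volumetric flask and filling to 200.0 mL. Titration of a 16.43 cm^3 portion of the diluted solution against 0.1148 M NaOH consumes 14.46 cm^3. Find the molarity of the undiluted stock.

1.16 M

n(NaOH) = 0.1148 x 0.01446 = 0.001660 mol.
n(HBr) in the aliquot = 0.001660 mol.
[diluted HBr] = 0.001660 / 0.01643 = 0.1010 M.
Dilution factor = 200.0/17.42 = 11.48, so [stock] = 0.1010 x 11.48 = 1.16 M.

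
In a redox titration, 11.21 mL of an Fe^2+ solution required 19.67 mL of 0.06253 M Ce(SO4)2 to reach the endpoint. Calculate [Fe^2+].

0.110 M

n(Ce(SO4)2) = 0.06253 x 0.01967 = 0.001230 mol.
From the balanced equation, 1 mol Ce(SO4)2 reacts with 1 mol Fe^2+, so n(Fe^2+) = 0.001230 x 1/1 = 0.001230 mol.
[Fe^2+] = 0.001230 / 0.01121 L = 0.110 M.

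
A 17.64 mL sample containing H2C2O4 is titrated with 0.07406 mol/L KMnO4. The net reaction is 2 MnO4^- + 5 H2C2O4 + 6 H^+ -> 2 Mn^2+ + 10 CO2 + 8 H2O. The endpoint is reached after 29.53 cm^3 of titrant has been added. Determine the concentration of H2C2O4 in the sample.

0.310 M

n(KMnO4) = 0.07406 x 0.02953 = 0.002187 mol.
From the balanced equation, 2 mol KMnO4 reacts with 5 mol H2C2O4, so n(H2C2O4) = 0.002187 x 5/2 = 0.005467 mol.
[H2C2O4] = 0.005467 / 0.01764 L = 0.310 M.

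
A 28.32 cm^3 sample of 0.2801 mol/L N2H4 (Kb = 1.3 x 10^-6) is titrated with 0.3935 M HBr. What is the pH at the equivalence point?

n(N2H4) = 0.2801 x 0.02832 = 0.007932 mol; V(HBr) at equivalence = 0.007932/0.3935 = 0.02016 L.
At equivalence the base is fully converted to N2H5+; total volume = 0.04848 L, so [N2H5+] = 0.007932/0.04848 = 0.1636 M.
Ka(N2H5+) = Kw/Kb = 1.0e-14 / 1.3 x 10^-6 = 7.69e-9.
[H^+] = sqrt(Ka x [N2H5+]) = sqrt(7.69e-9 x 0.1636) = 3.55e-5 M.
pH = -log(3.55e-5) = 4.45.

4.45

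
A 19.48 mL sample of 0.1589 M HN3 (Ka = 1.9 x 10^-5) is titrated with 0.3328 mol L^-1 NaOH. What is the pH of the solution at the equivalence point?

n(HN3) = 0.1589 x 0.01948 = 0.003095 mol; V(NaOH) at equivalence = 0.003095/0.3328 = 0.009301 L.
At equivalence all the acid is converted to N3-; total volume = 0.01948 + 0.009301 = 0.02878 L, so [N3-] = 0.003095/0.02878 = 0.1075 M.
Kb = Kw/Ka = 1.0e-14 / 1.9 x 10^-5 = 5.26e-10.
[OH^-] = sqrt(Kb x [N3-]) = sqrt(5.26e-10 x 0.1075) = 7.52e-6 M.
pOH = 5.12, so pH = 14.00 - 5.12 = 8.88.

8.88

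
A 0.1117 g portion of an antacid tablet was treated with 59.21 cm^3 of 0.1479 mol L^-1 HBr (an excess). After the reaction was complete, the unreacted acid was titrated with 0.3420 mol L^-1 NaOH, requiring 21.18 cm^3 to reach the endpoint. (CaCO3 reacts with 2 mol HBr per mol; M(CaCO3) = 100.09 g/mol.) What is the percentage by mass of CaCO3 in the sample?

67.8%

Total n(HBr) added = 0.1479 x 0.05921 = 0.008757 mol.
n(NaOH) used = 0.3420 x 0.02118 = 0.007244 mol, which equals the excess n(HBr).
So n(HBr) consumed by the sample = 0.008757 - 0.007244 = 0.001514 mol.
n(CaCO3) = 0.001514 / 2 = 0.0007568 mol.
mass CaCO3 = 0.0007568 x 100.09 = 0.07575 g, so %CaCO3 = 0.07575/0.1117 x 100 = 67.8%.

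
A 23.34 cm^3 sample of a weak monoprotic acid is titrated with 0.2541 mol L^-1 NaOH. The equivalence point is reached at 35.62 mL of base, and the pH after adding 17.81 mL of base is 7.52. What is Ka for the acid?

3.0 x 10^-8

17.81 mL is half of the equivalence volume, so this is the half-equivalence point where [HA] = [A^-].
At half-equivalence pH = pKa, so pKa = 7.52.
Ka = 10^(-7.52) = 3.0 x 10^-8.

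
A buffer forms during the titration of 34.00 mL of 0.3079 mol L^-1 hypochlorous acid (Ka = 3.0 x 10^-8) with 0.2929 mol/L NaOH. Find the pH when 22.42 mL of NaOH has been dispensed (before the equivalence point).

Initial n(HClO) = 0.3079 x 0.03400 = 0.01047 mol.
n(NaOH) added = 0.2929 x 0.02242 = 0.006567 mol, converting that many moles of HClO to ClO-.
Remaining n(HClO) = 0.003902 mol; n(ClO-) = 0.006567 mol.
By Henderson-Hasselbalch, pH = pKa + log([A^-]/[HA]) = 7.52 + log(0.006567/0.003902) = 7.52 + (+0.23) = 7.75.

7.75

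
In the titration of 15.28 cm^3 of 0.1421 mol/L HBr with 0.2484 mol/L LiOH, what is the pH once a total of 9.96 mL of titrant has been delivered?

n(acid) = 0.1421 x 0.01528 = 0.002171 mol; n(LiOH) added = 0.2484 x 0.009960 = 0.002474 mol.
Base is in excess by 0.002474 - 0.002171 = 0.0003028 mol in a total volume of 0.02524 L.
[OH^-] = 0.0003028/0.02524 = 0.01200 M, so pOH = 1.92 and pH = 14.00 - 1.92 = 12.08.

12.08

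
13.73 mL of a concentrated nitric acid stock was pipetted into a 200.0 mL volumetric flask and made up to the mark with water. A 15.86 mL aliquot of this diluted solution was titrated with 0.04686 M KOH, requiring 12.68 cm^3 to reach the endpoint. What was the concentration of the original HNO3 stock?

0.546 M

n(KOH) = 0.04686 x 0.01268 = 0.0005942 mol.
n(HNO3) in the aliquot = 0.0005942 mol.
[diluted HNO3] = 0.0005942 / 0.01586 = 0.03746 M.
Dilution factor = 200.0/13.73 = 14.57, so [stock] = 0.03746 x 14.57 = 0.546 M.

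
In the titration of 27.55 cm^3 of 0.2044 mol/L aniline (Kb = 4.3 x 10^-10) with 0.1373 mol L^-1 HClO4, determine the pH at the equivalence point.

n(C6H5NH2) = 0.2044 x 0.02755 = 0.005631 mol; V(HClO4) at equivalence = 0.005631/0.1373 = 0.04101 L.
At equivalence the base is fully converted to C6H5NH3+; total volume = 0.06856 L, so [C6H5NH3+] = 0.005631/0.06856 = 0.08213 M.
Ka(C6H5NH3+) = Kw/Kb = 1.0e-14 / 4.3 x 10^-10 = 2.33e-5.
[H^+] = sqrt(Ka x [C6H5NH3+]) = sqrt(2.33e-5 x 0.08213) = 0.00138 M.
pH = -log(0.00138) = 2.86.

2.86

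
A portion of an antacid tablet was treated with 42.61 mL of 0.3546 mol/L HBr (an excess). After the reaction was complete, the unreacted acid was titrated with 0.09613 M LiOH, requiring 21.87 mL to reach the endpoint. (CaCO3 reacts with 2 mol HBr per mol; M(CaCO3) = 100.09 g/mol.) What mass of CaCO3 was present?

Total n(HBr) added = 0.3546 x 0.04261 = 0.01511 mol.
n(LiOH) used = 0.09613 x 0.02187 = 0.002102 mol, which equals the excess n(HBr).
So n(HBr) consumed by the sample = 0.01511 - 0.002102 = 0.01301 mol.
n(CaCO3) = 0.01301 / 2 = 0.006504 mol.
mass = 0.006504 mol x 100.09 g/mol = 0.651 g.

0.651 g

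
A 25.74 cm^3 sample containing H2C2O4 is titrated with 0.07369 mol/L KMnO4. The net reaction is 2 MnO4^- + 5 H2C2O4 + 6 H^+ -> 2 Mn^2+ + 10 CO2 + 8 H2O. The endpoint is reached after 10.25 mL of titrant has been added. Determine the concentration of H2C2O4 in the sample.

0.0734 M

n(KMnO4) = 0.07369 x 0.01025 = 0.0007553 mol.
From the balanced equation, 2 mol KMnO4 reacts with 5 mol H2C2O4, so n(H2C2O4) = 0.0007553 x 5/2 = 0.001888 mol.
[H2C2O4] = 0.001888 / 0.02574 L = 0.0734 M.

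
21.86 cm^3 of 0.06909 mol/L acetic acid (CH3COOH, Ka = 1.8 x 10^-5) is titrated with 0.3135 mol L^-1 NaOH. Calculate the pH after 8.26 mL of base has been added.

n(acid) = 0.06909 x 0.02186 = 0.001510 mol; n(NaOH) added = 0.3135 x 0.008260 = 0.002590 mol.
Base is in excess by 0.002590 - 0.001510 = 0.001079 mol in a total volume of 0.03012 L.
[OH^-] = 0.001079/0.03012 = 0.03583 M, so pOH = 1.45 and pH = 14.00 - 1.45 = 12.55.

12.55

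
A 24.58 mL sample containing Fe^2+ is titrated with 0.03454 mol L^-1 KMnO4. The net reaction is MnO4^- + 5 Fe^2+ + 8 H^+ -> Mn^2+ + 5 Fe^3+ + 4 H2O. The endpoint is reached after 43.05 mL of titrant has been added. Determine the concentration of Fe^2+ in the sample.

0.302 M

n(KMnO4) = 0.03454 x 0.04305 = 0.001487 mol.
From the balanced equation, 1 mol KMnO4 reacts with 5 mol Fe^2+, so n(Fe^2+) = 0.001487 x 5/1 = 0.007435 mol.
[Fe^2+] = 0.007435 / 0.02458 L = 0.302 M.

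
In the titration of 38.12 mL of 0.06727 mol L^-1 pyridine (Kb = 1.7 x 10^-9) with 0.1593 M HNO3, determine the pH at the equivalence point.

n(C5H5N) = 0.06727 x 0.03812 = 0.002564 mol; V(HNO3) at equivalence = 0.002564/0.1593 = 0.01610 L.
At equivalence the base is fully converted to C5H5NH+; total volume = 0.05422 L, so [C5H5NH+] = 0.002564/0.05422 = 0.04730 M.
Ka(C5H5NH+) = Kw/Kb = 1.0e-14 / 1.7 x 10^-9 = 5.88e-6.
[H^+] = sqrt(Ka x [C5H5NH+]) = sqrt(5.88e-6 x 0.04730) = 0.000527 M.
pH = -log(0.000527) = 3.28.

3.28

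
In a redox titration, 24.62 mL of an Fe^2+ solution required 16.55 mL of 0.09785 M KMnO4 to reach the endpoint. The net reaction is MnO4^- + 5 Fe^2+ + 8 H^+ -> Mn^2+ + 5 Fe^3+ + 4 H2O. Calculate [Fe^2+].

n(KMnO4) = 0.09785 x 0.01655 = 0.001619 mol.
From the balanced equation, 1 mol KMnO4 reacts with 5 mol Fe^2+, so n(Fe^2+) = 0.001619 x 5/1 = 0.008097 mol.
[Fe^2+] = 0.008097 / 0.02462 L = 0.329 M.

0.329 M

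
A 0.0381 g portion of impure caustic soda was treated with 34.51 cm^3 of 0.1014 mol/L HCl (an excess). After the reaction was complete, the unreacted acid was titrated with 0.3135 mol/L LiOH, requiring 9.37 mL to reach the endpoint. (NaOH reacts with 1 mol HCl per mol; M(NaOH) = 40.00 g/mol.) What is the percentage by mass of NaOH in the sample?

Total n(HCl) added = 0.1014 x 0.03451 = 0.003499 mol.
n(LiOH) used = 0.3135 x 0.009370 = 0.002937 mol, which equals the excess n(HCl).
So n(HCl) consumed by the sample = 0.003499 - 0.002937 = 0.0005618 mol.
n(NaOH) = 0.0005618 / 1 = 0.0005618 mol.
mass NaOH = 0.0005618 x 40.00 = 0.02247 g, so %NaOH = 0.02247/0.0381 x 100 = 59.0%.

59.0%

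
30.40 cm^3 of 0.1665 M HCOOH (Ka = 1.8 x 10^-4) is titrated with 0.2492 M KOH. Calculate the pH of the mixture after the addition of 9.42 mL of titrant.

Initial n(HCOOH) = 0.1665 x 0.03040 = 0.005062 mol.
n(KOH) added = 0.2492 x 0.009420 = 0.002347 mol, converting that many moles of HCOOH to HCOO-.
Remaining n(HCOOH) = 0.002714 mol; n(HCOO-) = 0.002347 mol.
By Henderson-Hasselbalch, pH = pKa + log([A^-]/[HA]) = 3.74 + log(0.002347/0.002714) = 3.74 + (-0.06) = 3.68.

3.68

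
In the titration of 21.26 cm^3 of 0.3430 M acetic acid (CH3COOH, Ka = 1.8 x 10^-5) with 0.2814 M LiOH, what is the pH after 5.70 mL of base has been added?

4.19

Initial n(CH3COOH) = 0.3430 x 0.02126 = 0.007292 mol.
n(LiOH) added = 0.2814 x 0.005700 = 0.001604 mol, converting that many moles of CH3COOH to CH3COO-.
Remaining n(CH3COOH) = 0.005688 mol; n(CH3COO-) = 0.001604 mol.
By Henderson-Hasselbalch, pH = pKa + log([A^-]/[HA]) = 4.74 + log(0.001604/0.005688) = 4.74 + (-0.55) = 4.19.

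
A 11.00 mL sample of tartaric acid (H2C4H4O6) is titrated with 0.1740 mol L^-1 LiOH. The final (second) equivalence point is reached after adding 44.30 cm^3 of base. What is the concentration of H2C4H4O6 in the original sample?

n(LiOH) = 0.1740 x 0.04430 = 0.007708 mol.
At the final (second) equivalence point, 2 mol OH^- react per mol H2C4H4O6, so n(H2C4H4O6) = 0.007708 / 2 = 0.003854 mol.
[H2C4H4O6] = 0.003854 / 0.01100 L = 0.350 M.

0.350 M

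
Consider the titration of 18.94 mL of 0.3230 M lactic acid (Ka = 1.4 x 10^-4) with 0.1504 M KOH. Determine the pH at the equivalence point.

8.43

n(HC3H5O3) = 0.3230 x 0.01894 = 0.006118 mol; V(KOH) at equivalence = 0.006118/0.1504 = 0.04068 L.
At equivalence all the acid is converted to C3H5O3-; total volume = 0.01894 + 0.04068 = 0.05962 L, so [C3H5O3-] = 0.006118/0.05962 = 0.1026 M.
Kb = Kw/Ka = 1.0e-14 / 1.4 x 10^-4 = 7.14e-11.
[OH^-] = sqrt(Kb x [C3H5O3-]) = sqrt(7.14e-11 x 0.1026) = 2.71e-6 M.
pOH = 5.57, so pH = 14.00 - 5.57 = 8.43.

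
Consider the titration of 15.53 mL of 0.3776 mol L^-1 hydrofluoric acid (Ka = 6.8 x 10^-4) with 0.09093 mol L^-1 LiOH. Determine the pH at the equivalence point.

n(HF) = 0.3776 x 0.01553 = 0.005864 mol; V(LiOH) at equivalence = 0.005864/0.09093 = 0.06449 L.
At equivalence all the acid is converted to F-; total volume = 0.01553 + 0.06449 = 0.08002 L, so [F-] = 0.005864/0.08002 = 0.07328 M.
Kb = Kw/Ka = 1.0e-14 / 6.8 x 10^-4 = 1.47e-11.
[OH^-] = sqrt(Kb x [F-]) = sqrt(1.47e-11 x 0.07328) = 1.04e-6 M.
pOH = 5.98, so pH = 14.00 - 5.98 = 8.02.

8.02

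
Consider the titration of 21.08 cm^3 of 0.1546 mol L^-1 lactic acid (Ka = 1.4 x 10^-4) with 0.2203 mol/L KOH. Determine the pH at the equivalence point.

n(HC3H5O3) = 0.1546 x 0.02108 = 0.003259 mol; V(KOH) at equivalence = 0.003259/0.2203 = 0.01479 L.
At equivalence all the acid is converted to C3H5O3-; total volume = 0.02108 + 0.01479 = 0.03587 L, so [C3H5O3-] = 0.003259/0.03587 = 0.09085 M.
Kb = Kw/Ka = 1.0e-14 / 1.4 x 10^-4 = 7.14e-11.
[OH^-] = sqrt(Kb x [C3H5O3-]) = sqrt(7.14e-11 x 0.09085) = 2.55e-6 M.
pOH = 5.59, so pH = 14.00 - 5.59 = 8.41.

8.41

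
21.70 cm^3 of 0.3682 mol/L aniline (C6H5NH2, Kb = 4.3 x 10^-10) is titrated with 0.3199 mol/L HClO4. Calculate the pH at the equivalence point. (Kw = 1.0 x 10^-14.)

n(C6H5NH2) = 0.3682 x 0.02170 = 0.007990 mol; V(HClO4) at equivalence = 0.007990/0.3199 = 0.02498 L.
At equivalence the base is fully converted to C6H5NH3+; total volume = 0.04668 L, so [C6H5NH3+] = 0.007990/0.04668 = 0.1712 M.
Ka(C6H5NH3+) = Kw/Kb = 1.0e-14 / 4.3 x 10^-10 = 2.33e-5.
[H^+] = sqrt(Ka x [C6H5NH3+]) = sqrt(2.33e-5 x 0.1712) = 0.00200 M.
pH = -log(0.00200) = 2.70.

2.70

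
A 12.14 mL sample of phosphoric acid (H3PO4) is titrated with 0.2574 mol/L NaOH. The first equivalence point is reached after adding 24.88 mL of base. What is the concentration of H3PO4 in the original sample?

n(NaOH) = 0.2574 x 0.02488 = 0.006404 mol.
At the first equivalence point, 1 mol OH^- react per mol H3PO4, so n(H3PO4) = 0.006404 / 1 = 0.006404 mol.
[H3PO4] = 0.006404 / 0.01214 L = 0.528 M.

0.528 M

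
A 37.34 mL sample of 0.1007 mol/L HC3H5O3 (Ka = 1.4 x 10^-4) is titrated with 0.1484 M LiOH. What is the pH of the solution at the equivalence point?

8.32

n(HC3H5O3) = 0.1007 x 0.03734 = 0.003760 mol; V(LiOH) at equivalence = 0.003760/0.1484 = 0.02534 L.
At equivalence all the acid is converted to C3H5O3-; total volume = 0.03734 + 0.02534 = 0.06268 L, so [C3H5O3-] = 0.003760/0.06268 = 0.05999 M.
Kb = Kw/Ka = 1.0e-14 / 1.4 x 10^-4 = 7.14e-11.
[OH^-] = sqrt(Kb x [C3H5O3-]) = sqrt(7.14e-11 x 0.05999) = 2.07e-6 M.
pOH = 5.68, so pH = 14.00 - 5.68 = 8.32.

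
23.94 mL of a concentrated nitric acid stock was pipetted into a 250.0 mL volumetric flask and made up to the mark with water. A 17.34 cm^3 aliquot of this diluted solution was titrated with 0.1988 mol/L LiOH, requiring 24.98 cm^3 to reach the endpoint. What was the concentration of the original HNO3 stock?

2.99 M

n(LiOH) = 0.1988 x 0.02498 = 0.004966 mol.
n(HNO3) in the aliquot = 0.004966 mol.
[diluted HNO3] = 0.004966 / 0.01734 = 0.2864 M.
Dilution factor = 250.0/23.94 = 10.44, so [stock] = 0.2864 x 10.44 = 2.99 M.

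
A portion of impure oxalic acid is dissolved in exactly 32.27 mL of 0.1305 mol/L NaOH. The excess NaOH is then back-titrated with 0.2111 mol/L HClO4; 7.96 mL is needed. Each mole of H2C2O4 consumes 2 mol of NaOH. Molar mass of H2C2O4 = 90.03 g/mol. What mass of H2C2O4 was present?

0.114 g

Total n(NaOH) added = 0.1305 x 0.03227 = 0.004211 mol.
n(HClO4) used = 0.2111 x 0.007960 = 0.001680 mol, which equals the excess n(NaOH).
So n(NaOH) consumed by the sample = 0.004211 - 0.001680 = 0.002531 mol.
n(H2C2O4) = 0.002531 / 2 = 0.001265 mol.
mass = 0.001265 mol x 90.03 g/mol = 0.114 g.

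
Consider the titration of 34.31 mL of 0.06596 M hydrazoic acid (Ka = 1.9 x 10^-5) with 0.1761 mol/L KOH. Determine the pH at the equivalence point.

8.70

n(HN3) = 0.06596 x 0.03431 = 0.002263 mol; V(KOH) at equivalence = 0.002263/0.1761 = 0.01285 L.
At equivalence all the acid is converted to N3-; total volume = 0.03431 + 0.01285 = 0.04716 L, so [N3-] = 0.002263/0.04716 = 0.04799 M.
Kb = Kw/Ka = 1.0e-14 / 1.9 x 10^-5 = 5.26e-10.
[OH^-] = sqrt(Kb x [N3-]) = sqrt(5.26e-10 x 0.04799) = 5.03e-6 M.
pOH = 5.30, so pH = 14.00 - 5.30 = 8.70.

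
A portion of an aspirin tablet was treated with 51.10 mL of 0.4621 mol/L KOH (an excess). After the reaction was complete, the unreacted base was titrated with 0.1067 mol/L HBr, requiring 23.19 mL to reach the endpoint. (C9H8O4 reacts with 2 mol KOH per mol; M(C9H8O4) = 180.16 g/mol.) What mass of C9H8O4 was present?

Total n(KOH) added = 0.4621 x 0.05110 = 0.02361 mol.
n(HBr) used = 0.1067 x 0.02319 = 0.002474 mol, which equals the excess n(KOH).
So n(KOH) consumed by the sample = 0.02361 - 0.002474 = 0.02114 mol.
n(C9H8O4) = 0.02114 / 2 = 0.01057 mol.
mass = 0.01057 mol x 180.16 g/mol = 1.90 g.

1.90 g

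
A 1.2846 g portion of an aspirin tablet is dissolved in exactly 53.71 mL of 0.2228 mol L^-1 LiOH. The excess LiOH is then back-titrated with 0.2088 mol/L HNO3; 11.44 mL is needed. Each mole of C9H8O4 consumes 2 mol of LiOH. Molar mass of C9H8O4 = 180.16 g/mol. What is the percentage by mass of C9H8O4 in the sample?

Total n(LiOH) added = 0.2228 x 0.05371 = 0.01197 mol.
n(HNO3) used = 0.2088 x 0.01144 = 0.002389 mol, which equals the excess n(LiOH).
So n(LiOH) consumed by the sample = 0.01197 - 0.002389 = 0.009578 mol.
n(C9H8O4) = 0.009578 / 2 = 0.004789 mol.
mass C9H8O4 = 0.004789 x 180.16 = 0.8628 g, so %C9H8O4 = 0.8628/1.2846 x 100 = 67.2%.

67.2%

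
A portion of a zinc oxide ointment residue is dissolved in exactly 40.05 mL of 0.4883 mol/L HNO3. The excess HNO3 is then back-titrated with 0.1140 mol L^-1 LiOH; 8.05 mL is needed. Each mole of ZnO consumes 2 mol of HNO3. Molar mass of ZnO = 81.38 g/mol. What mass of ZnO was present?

0.758 g

Total n(HNO3) added = 0.4883 x 0.04005 = 0.01956 mol.
n(LiOH) used = 0.1140 x 0.008050 = 0.0009177 mol, which equals the excess n(HNO3).
So n(HNO3) consumed by the sample = 0.01956 - 0.0009177 = 0.01864 mol.
n(ZnO) = 0.01864 / 2 = 0.009319 mol.
mass = 0.009319 mol x 81.38 g/mol = 0.758 g.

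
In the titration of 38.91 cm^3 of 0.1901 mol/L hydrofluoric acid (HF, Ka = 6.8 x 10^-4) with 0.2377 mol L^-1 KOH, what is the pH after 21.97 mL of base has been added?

Initial n(HF) = 0.1901 x 0.03891 = 0.007397 mol.
n(KOH) added = 0.2377 x 0.02197 = 0.005222 mol, converting that many moles of HF to F-.
Remaining n(HF) = 0.002175 mol; n(F-) = 0.005222 mol.
By Henderson-Hasselbalch, pH = pKa + log([A^-]/[HA]) = 3.17 + log(0.005222/0.002175) = 3.17 + (+0.38) = 3.55.

3.55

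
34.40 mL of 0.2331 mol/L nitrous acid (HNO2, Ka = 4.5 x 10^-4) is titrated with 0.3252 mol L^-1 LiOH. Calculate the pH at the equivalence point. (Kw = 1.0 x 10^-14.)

8.24

n(HNO2) = 0.2331 x 0.03440 = 0.008019 mol; V(LiOH) at equivalence = 0.008019/0.3252 = 0.02466 L.
At equivalence all the acid is converted to NO2-; total volume = 0.03440 + 0.02466 = 0.05906 L, so [NO2-] = 0.008019/0.05906 = 0.1358 M.
Kb = Kw/Ka = 1.0e-14 / 4.5 x 10^-4 = 2.22e-11.
[OH^-] = sqrt(Kb x [NO2-]) = sqrt(2.22e-11 x 0.1358) = 1.74e-6 M.
pOH = 5.76, so pH = 14.00 - 5.76 = 8.24.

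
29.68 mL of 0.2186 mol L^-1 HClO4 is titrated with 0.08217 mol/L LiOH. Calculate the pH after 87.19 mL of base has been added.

n(acid) = 0.2186 x 0.02968 = 0.006488 mol; n(LiOH) added = 0.08217 x 0.08719 = 0.007164 mol.
Base is in excess by 0.007164 - 0.006488 = 0.0006764 mol in a total volume of 0.1169 L.
[OH^-] = 0.0006764/0.1169 = 0.005787 M, so pOH = 2.24 and pH = 14.00 - 2.24 = 11.76.

11.76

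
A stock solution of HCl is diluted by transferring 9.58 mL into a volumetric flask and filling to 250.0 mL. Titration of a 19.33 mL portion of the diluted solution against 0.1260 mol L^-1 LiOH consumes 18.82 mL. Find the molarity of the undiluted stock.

3.20 M

n(LiOH) = 0.1260 x 0.01882 = 0.002371 mol.
n(HCl) in the aliquot = 0.002371 mol.
[diluted HCl] = 0.002371 / 0.01933 = 0.1227 M.
Dilution factor = 250.0/9.580 = 26.10, so [stock] = 0.1227 x 26.10 = 3.20 M.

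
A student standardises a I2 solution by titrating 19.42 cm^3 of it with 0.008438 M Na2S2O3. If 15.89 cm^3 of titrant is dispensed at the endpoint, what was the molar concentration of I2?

n(Na2S2O3) = 0.008438 x 0.01589 = 0.0001341 mol.
From the balanced equation, 2 mol Na2S2O3 reacts with 1 mol I2, so n(I2) = 0.0001341 x 1/2 = 6.704e-5 mol.
[I2] = 6.704e-5 / 0.01942 L = 0.00345 M.

0.00345 M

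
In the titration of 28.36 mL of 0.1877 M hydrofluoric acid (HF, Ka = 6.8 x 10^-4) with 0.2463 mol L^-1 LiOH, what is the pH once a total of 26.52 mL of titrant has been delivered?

12.34

n(acid) = 0.1877 x 0.02836 = 0.005323 mol; n(LiOH) added = 0.2463 x 0.02652 = 0.006532 mol.
Base is in excess by 0.006532 - 0.005323 = 0.001209 mol in a total volume of 0.05488 L.
[OH^-] = 0.001209/0.05488 = 0.02202 M, so pOH = 1.66 and pH = 14.00 - 1.66 = 12.34.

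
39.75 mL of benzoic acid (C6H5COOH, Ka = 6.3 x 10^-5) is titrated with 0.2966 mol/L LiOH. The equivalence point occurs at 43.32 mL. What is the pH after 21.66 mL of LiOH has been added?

21.66 mL is exactly half the equivalence volume (43.32/2), i.e. the half-equivalence point.
There, n(HA) = n(A^-), so pH = pKa = -log(6.3 x 10^-5) = 4.20.

4.20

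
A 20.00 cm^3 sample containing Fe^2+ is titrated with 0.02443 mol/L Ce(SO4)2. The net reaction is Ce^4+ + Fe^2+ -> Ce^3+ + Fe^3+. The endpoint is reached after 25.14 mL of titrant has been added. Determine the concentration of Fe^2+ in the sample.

n(Ce(SO4)2) = 0.02443 x 0.02514 = 0.0006142 mol.
From the balanced equation, 1 mol Ce(SO4)2 reacts with 1 mol Fe^2+, so n(Fe^2+) = 0.0006142 x 1/1 = 0.0006142 mol.
[Fe^2+] = 0.0006142 / 0.02000 L = 0.0307 M.

0.0307 M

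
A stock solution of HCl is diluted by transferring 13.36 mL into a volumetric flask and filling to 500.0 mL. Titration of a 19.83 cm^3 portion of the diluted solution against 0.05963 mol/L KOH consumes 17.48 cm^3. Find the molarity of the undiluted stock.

n(KOH) = 0.05963 x 0.01748 = 0.001042 mol.
n(HCl) in the aliquot = 0.001042 mol.
[diluted HCl] = 0.001042 / 0.01983 = 0.05256 M.
Dilution factor = 500.0/13.36 = 37.43, so [stock] = 0.05256 x 37.43 = 1.97 M.

1.97 M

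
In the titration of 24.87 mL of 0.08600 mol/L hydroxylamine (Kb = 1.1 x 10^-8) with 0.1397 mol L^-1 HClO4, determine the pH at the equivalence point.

3.66

n(NH2OH) = 0.08600 x 0.02487 = 0.002139 mol; V(HClO4) at equivalence = 0.002139/0.1397 = 0.01531 L.
At equivalence the base is fully converted to NH3OH+; total volume = 0.04018 L, so [NH3OH+] = 0.002139/0.04018 = 0.05323 M.
Ka(NH3OH+) = Kw/Kb = 1.0e-14 / 1.1 x 10^-8 = 9.09e-7.
[H^+] = sqrt(Ka x [NH3OH+]) = sqrt(9.09e-7 x 0.05323) = 0.000220 M.
pH = -log(0.000220) = 3.66.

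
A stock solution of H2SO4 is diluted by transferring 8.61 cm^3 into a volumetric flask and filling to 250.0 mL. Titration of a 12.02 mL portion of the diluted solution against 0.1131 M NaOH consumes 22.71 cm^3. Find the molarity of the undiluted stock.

n(NaOH) = 0.1131 x 0.02271 = 0.002569 mol.
n(H2SO4) in the aliquot = 0.002569 x 1/2 = 0.001284 mol.
[diluted H2SO4] = 0.001284 / 0.01202 = 0.1068 M.
Dilution factor = 250.0/8.610 = 29.04, so [stock] = 0.1068 x 29.04 = 3.10 M.

3.10 M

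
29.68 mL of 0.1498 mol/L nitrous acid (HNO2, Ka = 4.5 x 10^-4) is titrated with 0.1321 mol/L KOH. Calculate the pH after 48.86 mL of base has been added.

n(acid) = 0.1498 x 0.02968 = 0.004446 mol; n(KOH) added = 0.1321 x 0.04886 = 0.006454 mol.
Base is in excess by 0.006454 - 0.004446 = 0.002008 mol in a total volume of 0.07854 L.
[OH^-] = 0.002008/0.07854 = 0.02557 M, so pOH = 1.59 and pH = 14.00 - 1.59 = 12.41.

12.41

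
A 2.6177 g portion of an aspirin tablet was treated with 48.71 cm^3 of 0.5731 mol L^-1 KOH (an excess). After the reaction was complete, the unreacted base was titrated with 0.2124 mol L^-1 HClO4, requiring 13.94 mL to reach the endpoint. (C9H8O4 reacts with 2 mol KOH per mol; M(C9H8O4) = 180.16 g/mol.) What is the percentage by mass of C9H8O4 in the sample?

Total n(KOH) added = 0.5731 x 0.04871 = 0.02792 mol.
n(HClO4) used = 0.2124 x 0.01394 = 0.002961 mol, which equals the excess n(KOH).
So n(KOH) consumed by the sample = 0.02792 - 0.002961 = 0.02495 mol.
n(C9H8O4) = 0.02495 / 2 = 0.01248 mol.
mass C9H8O4 = 0.01248 x 180.16 = 2.248 g, so %C9H8O4 = 2.248/2.6177 x 100 = 85.9%.

85.9%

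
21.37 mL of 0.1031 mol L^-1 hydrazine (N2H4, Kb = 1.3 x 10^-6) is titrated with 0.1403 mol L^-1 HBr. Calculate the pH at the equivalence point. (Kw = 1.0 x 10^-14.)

4.67

n(N2H4) = 0.1031 x 0.02137 = 0.002203 mol; V(HBr) at equivalence = 0.002203/0.1403 = 0.01570 L.
At equivalence the base is fully converted to N2H5+; total volume = 0.03707 L, so [N2H5+] = 0.002203/0.03707 = 0.05943 M.
Ka(N2H5+) = Kw/Kb = 1.0e-14 / 1.3 x 10^-6 = 7.69e-9.
[H^+] = sqrt(Ka x [N2H5+]) = sqrt(7.69e-9 x 0.05943) = 2.14e-5 M.
pH = -log(2.14e-5) = 4.67.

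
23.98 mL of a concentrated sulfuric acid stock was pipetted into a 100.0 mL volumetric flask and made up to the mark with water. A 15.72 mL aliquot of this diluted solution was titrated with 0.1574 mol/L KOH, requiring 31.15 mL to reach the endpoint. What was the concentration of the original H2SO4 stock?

n(KOH) = 0.1574 x 0.03115 = 0.004903 mol.
n(H2SO4) in the aliquot = 0.004903 x 1/2 = 0.002452 mol.
[diluted H2SO4] = 0.002452 / 0.01572 = 0.1559 M.
Dilution factor = 100.0/23.98 = 4.170, so [stock] = 0.1559 x 4.170 = 0.650 M.

0.650 M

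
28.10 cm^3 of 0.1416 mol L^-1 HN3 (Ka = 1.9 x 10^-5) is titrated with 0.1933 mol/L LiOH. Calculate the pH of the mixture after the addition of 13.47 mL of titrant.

5.00

Initial n(HN3) = 0.1416 x 0.02810 = 0.003979 mol.
n(LiOH) added = 0.1933 x 0.01347 = 0.002604 mol, converting that many moles of HN3 to N3-.
Remaining n(HN3) = 0.001375 mol; n(N3-) = 0.002604 mol.
By Henderson-Hasselbalch, pH = pKa + log([A^-]/[HA]) = 4.72 + log(0.002604/0.001375) = 4.72 + (+0.28) = 5.00.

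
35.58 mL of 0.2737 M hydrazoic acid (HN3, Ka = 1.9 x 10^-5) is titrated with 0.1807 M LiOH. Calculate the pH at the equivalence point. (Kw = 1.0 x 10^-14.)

n(HN3) = 0.2737 x 0.03558 = 0.009738 mol; V(LiOH) at equivalence = 0.009738/0.1807 = 0.05389 L.
At equivalence all the acid is converted to N3-; total volume = 0.03558 + 0.05389 = 0.08947 L, so [N3-] = 0.009738/0.08947 = 0.1088 M.
Kb = Kw/Ka = 1.0e-14 / 1.9 x 10^-5 = 5.26e-10.
[OH^-] = sqrt(Kb x [N3-]) = sqrt(5.26e-10 x 0.1088) = 7.57e-6 M.
pOH = 5.12, so pH = 14.00 - 5.12 = 8.88.

8.88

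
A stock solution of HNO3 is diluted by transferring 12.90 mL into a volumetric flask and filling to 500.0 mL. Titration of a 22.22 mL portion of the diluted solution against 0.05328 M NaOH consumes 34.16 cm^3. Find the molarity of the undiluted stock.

3.17 M

n(NaOH) = 0.05328 x 0.03416 = 0.001820 mol.
n(HNO3) in the aliquot = 0.001820 mol.
[diluted HNO3] = 0.001820 / 0.02222 = 0.08191 M.
Dilution factor = 500.0/12.90 = 38.76, so [stock] = 0.08191 x 38.76 = 3.17 M.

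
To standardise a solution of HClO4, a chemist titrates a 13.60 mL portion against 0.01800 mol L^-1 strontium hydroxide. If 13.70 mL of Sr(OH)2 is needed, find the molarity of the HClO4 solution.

n(Sr(OH)2) delivered = 0.01800 x 0.01370 = 0.0002466 mol.
The reaction is 2 HClO4 + 1 Sr(OH)2, so n(HClO4) = 0.0002466 x 2/1 = 0.0004932 mol.
[HClO4] = 0.0004932 mol / 0.01360 L = 0.0363 M.

0.0363 M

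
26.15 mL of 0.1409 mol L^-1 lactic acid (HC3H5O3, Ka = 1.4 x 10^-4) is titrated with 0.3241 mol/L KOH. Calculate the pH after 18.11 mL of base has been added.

n(acid) = 0.1409 x 0.02615 = 0.003685 mol; n(KOH) added = 0.3241 x 0.01811 = 0.005869 mol.
Base is in excess by 0.005869 - 0.003685 = 0.002185 mol in a total volume of 0.04426 L.
[OH^-] = 0.002185/0.04426 = 0.04937 M, so pOH = 1.31 and pH = 14.00 - 1.31 = 12.69.

12.69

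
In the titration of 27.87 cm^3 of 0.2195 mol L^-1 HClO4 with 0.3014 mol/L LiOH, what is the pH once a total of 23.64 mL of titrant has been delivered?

n(acid) = 0.2195 x 0.02787 = 0.006117 mol; n(LiOH) added = 0.3014 x 0.02364 = 0.007125 mol.
Base is in excess by 0.007125 - 0.006117 = 0.001008 mol in a total volume of 0.05151 L.
[OH^-] = 0.001008/0.05151 = 0.01956 M, so pOH = 1.71 and pH = 14.00 - 1.71 = 12.29.

12.29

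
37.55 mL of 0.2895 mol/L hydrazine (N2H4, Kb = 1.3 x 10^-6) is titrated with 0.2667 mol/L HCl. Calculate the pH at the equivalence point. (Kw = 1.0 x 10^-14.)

n(N2H4) = 0.2895 x 0.03755 = 0.01087 mol; V(HCl) at equivalence = 0.01087/0.2667 = 0.04076 L.
At equivalence the base is fully converted to N2H5+; total volume = 0.07831 L, so [N2H5+] = 0.01087/0.07831 = 0.1388 M.
Ka(N2H5+) = Kw/Kb = 1.0e-14 / 1.3 x 10^-6 = 7.69e-9.
[H^+] = sqrt(Ka x [N2H5+]) = sqrt(7.69e-9 x 0.1388) = 3.27e-5 M.
pH = -log(3.27e-5) = 4.49.

4.49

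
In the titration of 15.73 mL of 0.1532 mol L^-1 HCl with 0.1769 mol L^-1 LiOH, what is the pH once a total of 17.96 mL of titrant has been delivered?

n(acid) = 0.1532 x 0.01573 = 0.002410 mol; n(LiOH) added = 0.1769 x 0.01796 = 0.003177 mol.
Base is in excess by 0.003177 - 0.002410 = 0.0007673 mol in a total volume of 0.03369 L.
[OH^-] = 0.0007673/0.03369 = 0.02277 M, so pOH = 1.64 and pH = 14.00 - 1.64 = 12.36.

12.36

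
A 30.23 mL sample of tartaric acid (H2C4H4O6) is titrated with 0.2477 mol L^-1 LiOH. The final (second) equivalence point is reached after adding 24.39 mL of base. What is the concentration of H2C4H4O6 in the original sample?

n(LiOH) = 0.2477 x 0.02439 = 0.006041 mol.
At the final (second) equivalence point, 2 mol OH^- react per mol H2C4H4O6, so n(H2C4H4O6) = 0.006041 / 2 = 0.003021 mol.
[H2C4H4O6] = 0.003021 / 0.03023 L = 0.0999 M.

0.0999 M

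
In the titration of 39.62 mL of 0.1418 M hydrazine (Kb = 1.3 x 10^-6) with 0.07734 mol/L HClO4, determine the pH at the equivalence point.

n(N2H4) = 0.1418 x 0.03962 = 0.005618 mol; V(HClO4) at equivalence = 0.005618/0.07734 = 0.07264 L.
At equivalence the base is fully converted to N2H5+; total volume = 0.1123 L, so [N2H5+] = 0.005618/0.1123 = 0.05004 M.
Ka(N2H5+) = Kw/Kb = 1.0e-14 / 1.3 x 10^-6 = 7.69e-9.
[H^+] = sqrt(Ka x [N2H5+]) = sqrt(7.69e-9 x 0.05004) = 1.96e-5 M.
pH = -log(1.96e-5) = 4.71.

4.71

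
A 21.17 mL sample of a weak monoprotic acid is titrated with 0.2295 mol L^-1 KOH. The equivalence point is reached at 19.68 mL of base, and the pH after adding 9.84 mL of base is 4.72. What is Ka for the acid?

1.9 x 10^-5

9.84 mL is half of the equivalence volume, so this is the half-equivalence point where [HA] = [A^-].
At half-equivalence pH = pKa, so pKa = 4.72.
Ka = 10^(-4.72) = 1.9 x 10^-5.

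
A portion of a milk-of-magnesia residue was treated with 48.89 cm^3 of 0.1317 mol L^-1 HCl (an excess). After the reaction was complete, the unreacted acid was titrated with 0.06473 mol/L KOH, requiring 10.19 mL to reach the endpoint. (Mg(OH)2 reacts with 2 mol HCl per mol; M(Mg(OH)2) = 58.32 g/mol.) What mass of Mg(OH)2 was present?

0.169 g

Total n(HCl) added = 0.1317 x 0.04889 = 0.006439 mol.
n(KOH) used = 0.06473 x 0.01019 = 0.0006596 mol, which equals the excess n(HCl).
So n(HCl) consumed by the sample = 0.006439 - 0.0006596 = 0.005779 mol.
n(Mg(OH)2) = 0.005779 / 2 = 0.002890 mol.
mass = 0.002890 mol x 58.32 g/mol = 0.169 g.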